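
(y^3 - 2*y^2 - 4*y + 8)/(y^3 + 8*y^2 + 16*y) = (y^3 - 2*y^2 - 4*y + 8)/(y*(y^2 + 8*y + 16))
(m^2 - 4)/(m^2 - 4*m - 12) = (m - 2)/(m - 6)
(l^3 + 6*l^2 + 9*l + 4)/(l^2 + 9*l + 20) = (l^2 + 2*l + 1)/(l + 5)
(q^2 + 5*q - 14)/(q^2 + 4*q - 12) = (q + 7)/(q + 6)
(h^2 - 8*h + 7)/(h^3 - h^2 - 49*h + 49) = 1/(h + 7)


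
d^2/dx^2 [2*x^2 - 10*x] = 4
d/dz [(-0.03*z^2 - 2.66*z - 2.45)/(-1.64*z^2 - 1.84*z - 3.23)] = (-4.3072*z^2 - 7.8422*z + 4.0838)/(2.6896*z^4 + 6.0352*z^3 + 13.98*z^2 + 11.8864*z + 10.4329)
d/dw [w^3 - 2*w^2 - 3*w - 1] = 3*w^2 - 4*w - 3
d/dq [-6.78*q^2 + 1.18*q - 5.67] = 1.18 - 13.56*q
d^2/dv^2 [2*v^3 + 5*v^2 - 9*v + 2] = 12*v + 10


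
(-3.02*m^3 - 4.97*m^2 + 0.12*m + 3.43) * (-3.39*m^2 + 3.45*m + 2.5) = 10.2378*m^5 + 6.4293*m^4 - 25.1033*m^3 - 23.6387*m^2 + 12.1335*m + 8.575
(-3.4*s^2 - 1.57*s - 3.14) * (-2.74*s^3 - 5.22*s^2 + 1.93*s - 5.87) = 9.316*s^5 + 22.0498*s^4 + 10.237*s^3 + 33.3187*s^2 + 3.1557*s + 18.4318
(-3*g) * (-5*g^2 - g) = 15*g^3 + 3*g^2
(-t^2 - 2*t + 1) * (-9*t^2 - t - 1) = 9*t^4 + 19*t^3 - 6*t^2 + t - 1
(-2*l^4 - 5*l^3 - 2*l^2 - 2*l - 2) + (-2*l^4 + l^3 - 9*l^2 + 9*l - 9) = -4*l^4 - 4*l^3 - 11*l^2 + 7*l - 11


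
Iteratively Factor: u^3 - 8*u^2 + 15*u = (u - 5)*(u^2 - 3*u) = (u - 5)*(u - 3)*(u)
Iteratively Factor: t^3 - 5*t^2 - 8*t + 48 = (t + 3)*(t^2 - 8*t + 16) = (t - 4)*(t + 3)*(t - 4)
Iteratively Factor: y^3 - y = (y)*(y^2 - 1) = y*(y - 1)*(y + 1)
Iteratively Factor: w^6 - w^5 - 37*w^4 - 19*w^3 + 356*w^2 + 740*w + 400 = (w + 4)*(w^5 - 5*w^4 - 17*w^3 + 49*w^2 + 160*w + 100) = (w + 1)*(w + 4)*(w^4 - 6*w^3 - 11*w^2 + 60*w + 100) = (w + 1)*(w + 2)*(w + 4)*(w^3 - 8*w^2 + 5*w + 50) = (w - 5)*(w + 1)*(w + 2)*(w + 4)*(w^2 - 3*w - 10) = (w - 5)*(w + 1)*(w + 2)^2*(w + 4)*(w - 5)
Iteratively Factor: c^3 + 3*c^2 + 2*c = (c + 1)*(c^2 + 2*c) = (c + 1)*(c + 2)*(c)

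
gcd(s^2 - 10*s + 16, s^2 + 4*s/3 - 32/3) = 1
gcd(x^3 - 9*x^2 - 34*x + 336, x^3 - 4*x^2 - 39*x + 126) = x^2 - x - 42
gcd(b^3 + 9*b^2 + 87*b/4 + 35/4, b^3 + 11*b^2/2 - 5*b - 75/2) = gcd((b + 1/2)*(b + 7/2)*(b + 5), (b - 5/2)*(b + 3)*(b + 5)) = b + 5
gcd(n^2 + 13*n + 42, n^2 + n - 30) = n + 6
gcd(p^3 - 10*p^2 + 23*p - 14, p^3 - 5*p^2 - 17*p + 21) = p^2 - 8*p + 7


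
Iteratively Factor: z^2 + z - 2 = (z + 2)*(z - 1)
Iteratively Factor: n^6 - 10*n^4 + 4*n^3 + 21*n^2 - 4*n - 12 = (n - 2)*(n^5 + 2*n^4 - 6*n^3 - 8*n^2 + 5*n + 6) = (n - 2)*(n + 1)*(n^4 + n^3 - 7*n^2 - n + 6) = (n - 2)*(n + 1)*(n + 3)*(n^3 - 2*n^2 - n + 2) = (n - 2)*(n + 1)^2*(n + 3)*(n^2 - 3*n + 2) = (n - 2)^2*(n + 1)^2*(n + 3)*(n - 1)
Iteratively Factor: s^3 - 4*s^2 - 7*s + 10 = (s + 2)*(s^2 - 6*s + 5) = (s - 1)*(s + 2)*(s - 5)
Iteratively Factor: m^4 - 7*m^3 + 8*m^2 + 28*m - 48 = (m - 4)*(m^3 - 3*m^2 - 4*m + 12) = (m - 4)*(m - 2)*(m^2 - m - 6) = (m - 4)*(m - 3)*(m - 2)*(m + 2)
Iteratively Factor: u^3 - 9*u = (u - 3)*(u^2 + 3*u) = (u - 3)*(u + 3)*(u)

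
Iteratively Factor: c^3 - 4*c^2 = (c)*(c^2 - 4*c) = c*(c - 4)*(c)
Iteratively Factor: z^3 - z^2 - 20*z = (z)*(z^2 - z - 20) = z*(z + 4)*(z - 5)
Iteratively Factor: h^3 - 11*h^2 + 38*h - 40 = (h - 5)*(h^2 - 6*h + 8) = (h - 5)*(h - 2)*(h - 4)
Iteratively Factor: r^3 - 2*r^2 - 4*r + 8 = (r - 2)*(r^2 - 4) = (r - 2)^2*(r + 2)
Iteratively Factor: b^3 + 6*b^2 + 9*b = (b)*(b^2 + 6*b + 9) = b*(b + 3)*(b + 3)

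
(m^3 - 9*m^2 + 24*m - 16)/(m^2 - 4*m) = m - 5 + 4/m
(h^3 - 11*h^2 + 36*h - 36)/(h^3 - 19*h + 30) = (h - 6)/(h + 5)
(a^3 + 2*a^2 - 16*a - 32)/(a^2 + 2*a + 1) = (a^3 + 2*a^2 - 16*a - 32)/(a^2 + 2*a + 1)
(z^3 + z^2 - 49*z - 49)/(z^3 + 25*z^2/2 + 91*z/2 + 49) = 2*(z^2 - 6*z - 7)/(2*z^2 + 11*z + 14)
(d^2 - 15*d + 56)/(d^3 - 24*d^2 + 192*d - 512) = (d - 7)/(d^2 - 16*d + 64)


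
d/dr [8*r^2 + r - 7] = 16*r + 1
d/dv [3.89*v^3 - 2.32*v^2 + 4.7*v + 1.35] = 11.67*v^2 - 4.64*v + 4.7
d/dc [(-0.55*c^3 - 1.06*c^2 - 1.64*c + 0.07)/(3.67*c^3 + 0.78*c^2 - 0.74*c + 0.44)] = (3.4612*c^4 + 12.8516*c^3 + 0.5669*c^2 - 1.042*c - 0.6698)/(13.4689*c^6 + 5.7252*c^5 - 4.8232*c^4 + 2.0752*c^3 + 1.234*c^2 - 0.6512*c + 0.1936)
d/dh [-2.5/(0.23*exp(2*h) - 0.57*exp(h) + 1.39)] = (1.15*exp(h) - 1.425)*exp(h)/(0.23*exp(2*h) - 0.57*exp(h) + 1.39)^2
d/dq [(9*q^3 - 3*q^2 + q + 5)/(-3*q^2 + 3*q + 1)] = (-27*q^4 + 54*q^3 + 21*q^2 + 24*q - 14)/(9*q^4 - 18*q^3 + 3*q^2 + 6*q + 1)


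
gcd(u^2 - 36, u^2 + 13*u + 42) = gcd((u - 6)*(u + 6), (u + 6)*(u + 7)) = u + 6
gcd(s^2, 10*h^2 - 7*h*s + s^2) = 1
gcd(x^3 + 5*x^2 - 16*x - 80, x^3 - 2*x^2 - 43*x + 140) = x - 4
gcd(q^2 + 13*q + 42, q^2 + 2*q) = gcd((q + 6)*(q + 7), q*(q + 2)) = 1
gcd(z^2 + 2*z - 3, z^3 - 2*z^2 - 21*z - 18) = z + 3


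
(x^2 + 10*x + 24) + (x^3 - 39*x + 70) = x^3 + x^2 - 29*x + 94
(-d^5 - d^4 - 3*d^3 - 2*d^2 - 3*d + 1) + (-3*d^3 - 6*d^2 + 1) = -d^5 - d^4 - 6*d^3 - 8*d^2 - 3*d + 2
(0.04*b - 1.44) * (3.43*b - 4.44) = 0.1372*b^2 - 5.1168*b + 6.3936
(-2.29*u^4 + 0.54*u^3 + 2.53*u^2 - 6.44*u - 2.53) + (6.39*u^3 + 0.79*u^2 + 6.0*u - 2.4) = -2.29*u^4 + 6.93*u^3 + 3.32*u^2 - 0.44*u - 4.93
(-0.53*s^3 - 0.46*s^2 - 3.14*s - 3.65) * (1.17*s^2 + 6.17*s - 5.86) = -0.6201*s^5 - 3.8083*s^4 - 3.4062*s^3 - 20.9487*s^2 - 4.1201*s + 21.389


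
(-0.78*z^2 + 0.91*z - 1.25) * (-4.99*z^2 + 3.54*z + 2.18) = 3.8922*z^4 - 7.3021*z^3 + 7.7585*z^2 - 2.4412*z - 2.725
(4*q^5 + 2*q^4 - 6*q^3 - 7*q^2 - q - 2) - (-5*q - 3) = 4*q^5 + 2*q^4 - 6*q^3 - 7*q^2 + 4*q + 1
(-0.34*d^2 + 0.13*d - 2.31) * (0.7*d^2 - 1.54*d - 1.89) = -0.238*d^4 + 0.6146*d^3 - 1.1746*d^2 + 3.3117*d + 4.3659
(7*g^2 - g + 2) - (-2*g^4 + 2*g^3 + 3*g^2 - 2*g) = 2*g^4 - 2*g^3 + 4*g^2 + g + 2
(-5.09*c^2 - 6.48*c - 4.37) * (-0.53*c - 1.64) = 2.6977*c^3 + 11.782*c^2 + 12.9433*c + 7.1668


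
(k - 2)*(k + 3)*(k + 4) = k^3 + 5*k^2 - 2*k - 24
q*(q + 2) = q^2 + 2*q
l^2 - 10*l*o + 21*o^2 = (l - 7*o)*(l - 3*o)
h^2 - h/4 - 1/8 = (h - 1/2)*(h + 1/4)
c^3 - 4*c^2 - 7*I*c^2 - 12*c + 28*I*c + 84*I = (c - 6)*(c + 2)*(c - 7*I)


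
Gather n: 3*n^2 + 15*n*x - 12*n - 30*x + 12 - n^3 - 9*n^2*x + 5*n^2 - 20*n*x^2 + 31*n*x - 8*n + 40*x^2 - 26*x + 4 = -n^3 + n^2*(8 - 9*x) + n*(-20*x^2 + 46*x - 20) + 40*x^2 - 56*x + 16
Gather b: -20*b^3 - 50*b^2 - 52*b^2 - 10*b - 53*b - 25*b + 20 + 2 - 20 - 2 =-20*b^3 - 102*b^2 - 88*b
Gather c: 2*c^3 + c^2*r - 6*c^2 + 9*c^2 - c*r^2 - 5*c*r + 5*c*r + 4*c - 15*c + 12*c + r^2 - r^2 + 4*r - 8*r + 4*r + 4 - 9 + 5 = 2*c^3 + c^2*(r + 3) + c*(1 - r^2)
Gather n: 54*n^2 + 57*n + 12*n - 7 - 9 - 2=54*n^2 + 69*n - 18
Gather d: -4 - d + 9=5 - d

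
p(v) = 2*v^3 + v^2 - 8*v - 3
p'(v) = 6*v^2 + 2*v - 8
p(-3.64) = -57.09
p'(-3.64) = 64.22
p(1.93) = -0.34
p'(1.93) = 18.21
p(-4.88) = -172.57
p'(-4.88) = 125.13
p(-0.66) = 2.14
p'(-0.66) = -6.71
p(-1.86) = 2.47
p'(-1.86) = 9.04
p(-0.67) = 2.21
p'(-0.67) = -6.65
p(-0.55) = 1.37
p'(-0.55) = -7.28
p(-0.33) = -0.32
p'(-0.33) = -8.01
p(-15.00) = -6408.00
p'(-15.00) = 1312.00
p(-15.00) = -6408.00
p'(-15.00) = 1312.00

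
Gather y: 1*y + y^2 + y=y^2 + 2*y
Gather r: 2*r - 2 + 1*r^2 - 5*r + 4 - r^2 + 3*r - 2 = 0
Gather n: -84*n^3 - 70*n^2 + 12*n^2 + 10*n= -84*n^3 - 58*n^2 + 10*n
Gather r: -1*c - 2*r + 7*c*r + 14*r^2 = -c + 14*r^2 + r*(7*c - 2)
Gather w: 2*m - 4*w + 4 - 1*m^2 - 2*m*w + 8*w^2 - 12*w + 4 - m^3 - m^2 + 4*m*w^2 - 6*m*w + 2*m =-m^3 - 2*m^2 + 4*m + w^2*(4*m + 8) + w*(-8*m - 16) + 8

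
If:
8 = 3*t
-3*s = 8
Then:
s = -8/3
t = 8/3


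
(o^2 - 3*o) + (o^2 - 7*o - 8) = 2*o^2 - 10*o - 8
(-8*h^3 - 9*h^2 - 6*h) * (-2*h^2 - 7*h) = 16*h^5 + 74*h^4 + 75*h^3 + 42*h^2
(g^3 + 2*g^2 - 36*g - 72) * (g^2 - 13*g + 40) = g^5 - 11*g^4 - 22*g^3 + 476*g^2 - 504*g - 2880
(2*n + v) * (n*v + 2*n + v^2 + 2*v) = 2*n^2*v + 4*n^2 + 3*n*v^2 + 6*n*v + v^3 + 2*v^2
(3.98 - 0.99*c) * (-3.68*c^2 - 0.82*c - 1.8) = 3.6432*c^3 - 13.8346*c^2 - 1.4816*c - 7.164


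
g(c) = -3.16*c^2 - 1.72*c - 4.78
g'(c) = -6.32*c - 1.72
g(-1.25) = -7.57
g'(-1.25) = 6.18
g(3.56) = -50.95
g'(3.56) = -24.22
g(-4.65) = -65.11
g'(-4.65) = 27.67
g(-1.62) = -10.29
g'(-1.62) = 8.52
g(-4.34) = -56.84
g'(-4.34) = 25.71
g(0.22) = -5.31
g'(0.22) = -3.11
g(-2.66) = -22.56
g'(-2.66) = 15.09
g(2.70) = -32.46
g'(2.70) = -18.78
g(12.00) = -480.46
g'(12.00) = -77.56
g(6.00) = -128.86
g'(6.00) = -39.64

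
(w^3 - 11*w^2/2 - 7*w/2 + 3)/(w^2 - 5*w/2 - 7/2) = (2*w^2 - 13*w + 6)/(2*w - 7)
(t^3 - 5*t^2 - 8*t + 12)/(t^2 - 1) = (t^2 - 4*t - 12)/(t + 1)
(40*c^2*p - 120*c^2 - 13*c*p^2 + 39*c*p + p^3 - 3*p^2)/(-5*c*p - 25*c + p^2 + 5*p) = (-8*c*p + 24*c + p^2 - 3*p)/(p + 5)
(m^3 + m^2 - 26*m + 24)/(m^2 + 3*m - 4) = (m^2 + 2*m - 24)/(m + 4)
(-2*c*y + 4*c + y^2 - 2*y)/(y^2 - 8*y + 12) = (-2*c + y)/(y - 6)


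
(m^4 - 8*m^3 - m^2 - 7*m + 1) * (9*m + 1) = 9*m^5 - 71*m^4 - 17*m^3 - 64*m^2 + 2*m + 1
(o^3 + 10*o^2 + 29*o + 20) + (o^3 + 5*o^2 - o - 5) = 2*o^3 + 15*o^2 + 28*o + 15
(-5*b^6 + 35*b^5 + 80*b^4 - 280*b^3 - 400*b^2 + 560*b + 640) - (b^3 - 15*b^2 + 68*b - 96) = -5*b^6 + 35*b^5 + 80*b^4 - 281*b^3 - 385*b^2 + 492*b + 736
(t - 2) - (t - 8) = 6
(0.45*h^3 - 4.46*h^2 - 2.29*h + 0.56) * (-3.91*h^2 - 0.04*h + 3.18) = -1.7595*h^5 + 17.4206*h^4 + 10.5633*h^3 - 16.2808*h^2 - 7.3046*h + 1.7808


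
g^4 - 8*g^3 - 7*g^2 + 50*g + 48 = (g - 8)*(g - 3)*(g + 1)*(g + 2)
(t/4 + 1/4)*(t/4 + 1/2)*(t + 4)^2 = t^4/16 + 11*t^3/16 + 21*t^2/8 + 4*t + 2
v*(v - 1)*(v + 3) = v^3 + 2*v^2 - 3*v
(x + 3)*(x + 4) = x^2 + 7*x + 12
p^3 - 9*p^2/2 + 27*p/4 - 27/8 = (p - 3/2)^3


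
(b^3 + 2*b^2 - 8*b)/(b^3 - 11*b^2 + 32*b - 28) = b*(b + 4)/(b^2 - 9*b + 14)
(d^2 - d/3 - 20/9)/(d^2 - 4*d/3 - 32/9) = (3*d - 5)/(3*d - 8)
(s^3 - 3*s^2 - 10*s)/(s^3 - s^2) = (s^2 - 3*s - 10)/(s*(s - 1))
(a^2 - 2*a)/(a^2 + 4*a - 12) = a/(a + 6)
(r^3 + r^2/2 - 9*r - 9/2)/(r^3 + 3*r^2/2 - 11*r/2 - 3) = (r - 3)/(r - 2)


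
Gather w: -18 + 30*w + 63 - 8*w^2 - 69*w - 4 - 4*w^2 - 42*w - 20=-12*w^2 - 81*w + 21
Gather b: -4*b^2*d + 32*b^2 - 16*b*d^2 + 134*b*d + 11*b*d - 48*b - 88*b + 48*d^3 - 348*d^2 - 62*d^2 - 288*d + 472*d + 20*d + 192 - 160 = b^2*(32 - 4*d) + b*(-16*d^2 + 145*d - 136) + 48*d^3 - 410*d^2 + 204*d + 32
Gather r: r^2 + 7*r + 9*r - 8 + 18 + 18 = r^2 + 16*r + 28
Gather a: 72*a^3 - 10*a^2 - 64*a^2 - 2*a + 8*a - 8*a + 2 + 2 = 72*a^3 - 74*a^2 - 2*a + 4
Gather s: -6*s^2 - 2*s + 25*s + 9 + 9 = -6*s^2 + 23*s + 18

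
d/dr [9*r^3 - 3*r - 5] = 27*r^2 - 3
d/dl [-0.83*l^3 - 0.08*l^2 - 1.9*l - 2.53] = -2.49*l^2 - 0.16*l - 1.9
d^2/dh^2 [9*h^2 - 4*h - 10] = 18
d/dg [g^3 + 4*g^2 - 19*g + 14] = 3*g^2 + 8*g - 19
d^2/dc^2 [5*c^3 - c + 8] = 30*c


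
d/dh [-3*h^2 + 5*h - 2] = 5 - 6*h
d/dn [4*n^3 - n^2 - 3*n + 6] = 12*n^2 - 2*n - 3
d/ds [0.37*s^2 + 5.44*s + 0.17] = 0.74*s + 5.44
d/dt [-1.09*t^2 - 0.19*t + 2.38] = -2.18*t - 0.19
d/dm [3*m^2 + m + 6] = 6*m + 1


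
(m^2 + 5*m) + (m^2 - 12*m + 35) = 2*m^2 - 7*m + 35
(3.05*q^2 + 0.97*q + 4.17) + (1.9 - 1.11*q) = 3.05*q^2 - 0.14*q + 6.07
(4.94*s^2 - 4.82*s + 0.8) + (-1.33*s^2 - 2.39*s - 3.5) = 3.61*s^2 - 7.21*s - 2.7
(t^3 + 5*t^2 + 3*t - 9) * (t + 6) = t^4 + 11*t^3 + 33*t^2 + 9*t - 54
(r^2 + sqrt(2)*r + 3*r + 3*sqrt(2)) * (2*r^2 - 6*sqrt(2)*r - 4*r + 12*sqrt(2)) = 2*r^4 - 4*sqrt(2)*r^3 + 2*r^3 - 24*r^2 - 4*sqrt(2)*r^2 - 12*r + 24*sqrt(2)*r + 72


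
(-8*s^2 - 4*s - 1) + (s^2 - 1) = -7*s^2 - 4*s - 2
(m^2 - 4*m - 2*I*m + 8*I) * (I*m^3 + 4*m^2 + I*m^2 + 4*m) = I*m^5 + 6*m^4 - 3*I*m^4 - 18*m^3 - 12*I*m^3 - 24*m^2 + 24*I*m^2 + 32*I*m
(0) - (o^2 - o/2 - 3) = -o^2 + o/2 + 3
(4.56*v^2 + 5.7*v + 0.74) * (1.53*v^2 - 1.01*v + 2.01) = 6.9768*v^4 + 4.1154*v^3 + 4.5408*v^2 + 10.7096*v + 1.4874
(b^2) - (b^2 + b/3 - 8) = 8 - b/3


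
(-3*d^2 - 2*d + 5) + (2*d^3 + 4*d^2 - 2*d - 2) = 2*d^3 + d^2 - 4*d + 3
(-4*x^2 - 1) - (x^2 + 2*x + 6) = -5*x^2 - 2*x - 7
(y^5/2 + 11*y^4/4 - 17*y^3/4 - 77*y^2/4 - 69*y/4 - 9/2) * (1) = y^5/2 + 11*y^4/4 - 17*y^3/4 - 77*y^2/4 - 69*y/4 - 9/2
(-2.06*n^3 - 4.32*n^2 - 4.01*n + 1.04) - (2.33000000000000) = -2.06*n^3 - 4.32*n^2 - 4.01*n - 1.29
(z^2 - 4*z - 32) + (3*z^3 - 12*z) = 3*z^3 + z^2 - 16*z - 32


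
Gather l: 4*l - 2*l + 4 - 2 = 2*l + 2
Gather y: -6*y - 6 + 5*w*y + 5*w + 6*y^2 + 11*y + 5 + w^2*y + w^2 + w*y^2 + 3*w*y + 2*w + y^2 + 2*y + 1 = w^2 + 7*w + y^2*(w + 7) + y*(w^2 + 8*w + 7)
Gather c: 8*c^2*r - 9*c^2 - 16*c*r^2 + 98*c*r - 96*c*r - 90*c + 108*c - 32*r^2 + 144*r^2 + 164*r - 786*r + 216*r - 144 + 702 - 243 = c^2*(8*r - 9) + c*(-16*r^2 + 2*r + 18) + 112*r^2 - 406*r + 315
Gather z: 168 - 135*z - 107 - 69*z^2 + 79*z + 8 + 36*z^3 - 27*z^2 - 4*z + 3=36*z^3 - 96*z^2 - 60*z + 72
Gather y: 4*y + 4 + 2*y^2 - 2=2*y^2 + 4*y + 2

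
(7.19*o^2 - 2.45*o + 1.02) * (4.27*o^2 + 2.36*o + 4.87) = 30.7013*o^4 + 6.5069*o^3 + 33.5887*o^2 - 9.5243*o + 4.9674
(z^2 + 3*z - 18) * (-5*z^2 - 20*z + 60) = -5*z^4 - 35*z^3 + 90*z^2 + 540*z - 1080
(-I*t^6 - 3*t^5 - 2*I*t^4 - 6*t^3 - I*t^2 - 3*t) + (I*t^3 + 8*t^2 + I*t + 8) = -I*t^6 - 3*t^5 - 2*I*t^4 - 6*t^3 + I*t^3 + 8*t^2 - I*t^2 - 3*t + I*t + 8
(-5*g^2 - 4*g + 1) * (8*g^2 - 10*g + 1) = -40*g^4 + 18*g^3 + 43*g^2 - 14*g + 1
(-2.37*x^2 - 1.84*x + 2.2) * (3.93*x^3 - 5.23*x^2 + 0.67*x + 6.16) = -9.3141*x^5 + 5.1639*x^4 + 16.6813*x^3 - 27.338*x^2 - 9.8604*x + 13.552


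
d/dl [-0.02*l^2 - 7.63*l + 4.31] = -0.04*l - 7.63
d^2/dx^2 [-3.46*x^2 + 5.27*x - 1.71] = -6.92000000000000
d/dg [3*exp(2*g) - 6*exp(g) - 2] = 6*(exp(g) - 1)*exp(g)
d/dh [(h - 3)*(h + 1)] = 2*h - 2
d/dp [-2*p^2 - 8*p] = -4*p - 8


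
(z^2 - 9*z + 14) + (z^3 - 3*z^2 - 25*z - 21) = z^3 - 2*z^2 - 34*z - 7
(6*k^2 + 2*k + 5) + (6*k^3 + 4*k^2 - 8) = 6*k^3 + 10*k^2 + 2*k - 3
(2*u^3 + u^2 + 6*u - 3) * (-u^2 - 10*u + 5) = -2*u^5 - 21*u^4 - 6*u^3 - 52*u^2 + 60*u - 15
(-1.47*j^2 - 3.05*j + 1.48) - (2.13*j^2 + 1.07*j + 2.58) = -3.6*j^2 - 4.12*j - 1.1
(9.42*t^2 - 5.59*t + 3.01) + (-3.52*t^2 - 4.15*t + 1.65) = 5.9*t^2 - 9.74*t + 4.66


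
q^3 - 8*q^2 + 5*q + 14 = (q - 7)*(q - 2)*(q + 1)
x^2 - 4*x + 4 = (x - 2)^2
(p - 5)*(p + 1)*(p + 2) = p^3 - 2*p^2 - 13*p - 10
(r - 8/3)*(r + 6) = r^2 + 10*r/3 - 16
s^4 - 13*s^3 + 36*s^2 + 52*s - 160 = (s - 8)*(s - 5)*(s - 2)*(s + 2)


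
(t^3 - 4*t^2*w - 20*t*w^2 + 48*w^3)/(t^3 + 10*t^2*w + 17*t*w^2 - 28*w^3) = (t^2 - 8*t*w + 12*w^2)/(t^2 + 6*t*w - 7*w^2)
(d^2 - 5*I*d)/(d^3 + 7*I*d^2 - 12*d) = (d - 5*I)/(d^2 + 7*I*d - 12)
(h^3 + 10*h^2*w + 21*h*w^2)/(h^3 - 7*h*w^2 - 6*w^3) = h*(-h^2 - 10*h*w - 21*w^2)/(-h^3 + 7*h*w^2 + 6*w^3)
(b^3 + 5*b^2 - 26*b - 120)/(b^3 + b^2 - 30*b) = (b + 4)/b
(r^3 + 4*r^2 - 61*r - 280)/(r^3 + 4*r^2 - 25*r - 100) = (r^2 - r - 56)/(r^2 - r - 20)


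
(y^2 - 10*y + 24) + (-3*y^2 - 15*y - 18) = -2*y^2 - 25*y + 6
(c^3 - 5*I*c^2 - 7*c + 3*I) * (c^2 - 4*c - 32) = c^5 - 4*c^4 - 5*I*c^4 - 39*c^3 + 20*I*c^3 + 28*c^2 + 163*I*c^2 + 224*c - 12*I*c - 96*I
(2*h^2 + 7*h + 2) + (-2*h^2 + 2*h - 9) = 9*h - 7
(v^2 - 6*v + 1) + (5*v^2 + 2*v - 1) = 6*v^2 - 4*v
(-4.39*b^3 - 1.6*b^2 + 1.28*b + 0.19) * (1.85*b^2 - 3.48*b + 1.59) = -8.1215*b^5 + 12.3172*b^4 + 0.955900000000001*b^3 - 6.6469*b^2 + 1.374*b + 0.3021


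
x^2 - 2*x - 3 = (x - 3)*(x + 1)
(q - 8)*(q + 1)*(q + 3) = q^3 - 4*q^2 - 29*q - 24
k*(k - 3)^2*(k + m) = k^4 + k^3*m - 6*k^3 - 6*k^2*m + 9*k^2 + 9*k*m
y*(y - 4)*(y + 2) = y^3 - 2*y^2 - 8*y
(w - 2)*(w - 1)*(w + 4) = w^3 + w^2 - 10*w + 8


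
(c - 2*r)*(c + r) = c^2 - c*r - 2*r^2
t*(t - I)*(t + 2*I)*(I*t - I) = I*t^4 - t^3 - I*t^3 + t^2 + 2*I*t^2 - 2*I*t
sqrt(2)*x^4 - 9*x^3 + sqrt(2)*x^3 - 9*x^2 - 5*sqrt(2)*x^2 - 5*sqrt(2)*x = x*(x - 5*sqrt(2))*(x + sqrt(2)/2)*(sqrt(2)*x + sqrt(2))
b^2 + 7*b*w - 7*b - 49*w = (b - 7)*(b + 7*w)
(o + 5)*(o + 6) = o^2 + 11*o + 30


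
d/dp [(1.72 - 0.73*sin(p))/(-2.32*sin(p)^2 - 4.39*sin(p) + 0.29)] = (-1.6936*sin(p)^2 + 7.9808*sin(p) + 7.3391)*cos(p)/(5.3824*sin(p)^4 + 20.3696*sin(p)^3 + 17.9265*sin(p)^2 - 2.5462*sin(p) + 0.0841)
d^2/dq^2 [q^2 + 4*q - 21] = 2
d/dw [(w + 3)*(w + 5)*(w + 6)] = 3*w^2 + 28*w + 63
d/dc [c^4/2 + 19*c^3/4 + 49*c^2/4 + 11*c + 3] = 2*c^3 + 57*c^2/4 + 49*c/2 + 11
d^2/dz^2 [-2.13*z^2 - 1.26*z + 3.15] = -4.26000000000000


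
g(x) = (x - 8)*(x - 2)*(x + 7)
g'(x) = (x - 8)*(x - 2) + (x - 8)*(x + 7) + (x - 2)*(x + 7) = 3*x^2 - 6*x - 54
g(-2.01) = 200.30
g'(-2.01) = -29.82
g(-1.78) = 192.98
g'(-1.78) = -33.81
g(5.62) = -108.73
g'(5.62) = 7.03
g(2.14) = -7.50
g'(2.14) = -53.10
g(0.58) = 79.87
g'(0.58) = -56.47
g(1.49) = 28.19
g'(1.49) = -56.28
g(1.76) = 13.12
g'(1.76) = -55.27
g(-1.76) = 192.30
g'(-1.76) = -34.15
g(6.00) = -104.00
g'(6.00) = 18.00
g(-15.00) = -3128.00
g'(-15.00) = 711.00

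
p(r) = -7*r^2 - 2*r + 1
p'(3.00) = -44.00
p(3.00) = -68.00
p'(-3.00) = 40.00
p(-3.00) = -56.00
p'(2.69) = -39.66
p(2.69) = -55.03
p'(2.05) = -30.70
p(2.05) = -32.52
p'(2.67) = -39.38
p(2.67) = -54.24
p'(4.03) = -58.42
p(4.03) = -120.75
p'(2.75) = -40.50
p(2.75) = -57.44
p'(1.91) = -28.74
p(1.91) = -28.36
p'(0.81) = -13.34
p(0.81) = -5.21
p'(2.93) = -43.02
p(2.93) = -64.95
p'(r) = -14*r - 2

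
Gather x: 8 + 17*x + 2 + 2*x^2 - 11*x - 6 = 2*x^2 + 6*x + 4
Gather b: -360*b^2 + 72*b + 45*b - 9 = -360*b^2 + 117*b - 9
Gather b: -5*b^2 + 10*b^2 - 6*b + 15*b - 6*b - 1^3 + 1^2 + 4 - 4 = 5*b^2 + 3*b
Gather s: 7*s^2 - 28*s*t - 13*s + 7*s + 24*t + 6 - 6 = 7*s^2 + s*(-28*t - 6) + 24*t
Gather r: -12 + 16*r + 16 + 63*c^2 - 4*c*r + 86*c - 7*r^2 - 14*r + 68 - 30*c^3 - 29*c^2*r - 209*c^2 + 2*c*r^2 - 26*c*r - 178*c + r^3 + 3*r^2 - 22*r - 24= -30*c^3 - 146*c^2 - 92*c + r^3 + r^2*(2*c - 4) + r*(-29*c^2 - 30*c - 20) + 48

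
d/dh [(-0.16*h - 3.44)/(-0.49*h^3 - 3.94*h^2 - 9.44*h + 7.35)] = (0.0784*h^3 + 0.6304*h^2 + 1.5104*h - (0.16*h + 3.44)*(1.47*h^2 + 7.88*h + 9.44) - 1.176)/(0.49*h^3 + 3.94*h^2 + 9.44*h - 7.35)^2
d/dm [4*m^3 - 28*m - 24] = 12*m^2 - 28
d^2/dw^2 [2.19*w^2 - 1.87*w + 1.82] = 4.38000000000000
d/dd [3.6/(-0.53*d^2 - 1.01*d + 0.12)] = (3.816*d + 3.636)/(0.53*d^2 + 1.01*d - 0.12)^2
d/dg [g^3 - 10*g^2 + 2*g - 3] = 3*g^2 - 20*g + 2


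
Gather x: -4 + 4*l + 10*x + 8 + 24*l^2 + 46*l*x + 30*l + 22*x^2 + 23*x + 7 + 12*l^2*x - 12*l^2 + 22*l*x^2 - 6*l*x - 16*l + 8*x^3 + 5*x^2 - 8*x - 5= 12*l^2 + 18*l + 8*x^3 + x^2*(22*l + 27) + x*(12*l^2 + 40*l + 25) + 6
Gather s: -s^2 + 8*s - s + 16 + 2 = -s^2 + 7*s + 18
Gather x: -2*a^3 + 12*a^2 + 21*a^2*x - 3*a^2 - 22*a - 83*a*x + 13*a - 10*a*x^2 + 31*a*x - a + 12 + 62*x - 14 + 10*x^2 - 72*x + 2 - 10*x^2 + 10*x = -2*a^3 + 9*a^2 - 10*a*x^2 - 10*a + x*(21*a^2 - 52*a)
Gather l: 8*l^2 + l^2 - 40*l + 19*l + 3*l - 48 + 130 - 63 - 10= 9*l^2 - 18*l + 9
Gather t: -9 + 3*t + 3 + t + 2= 4*t - 4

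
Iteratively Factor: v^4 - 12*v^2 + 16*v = (v - 2)*(v^3 + 2*v^2 - 8*v) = (v - 2)*(v + 4)*(v^2 - 2*v) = (v - 2)^2*(v + 4)*(v)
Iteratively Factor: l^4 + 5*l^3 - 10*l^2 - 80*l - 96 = (l + 2)*(l^3 + 3*l^2 - 16*l - 48) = (l + 2)*(l + 4)*(l^2 - l - 12) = (l - 4)*(l + 2)*(l + 4)*(l + 3)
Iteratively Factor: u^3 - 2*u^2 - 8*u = (u)*(u^2 - 2*u - 8) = u*(u - 4)*(u + 2)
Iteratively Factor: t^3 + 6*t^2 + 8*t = (t + 4)*(t^2 + 2*t) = (t + 2)*(t + 4)*(t)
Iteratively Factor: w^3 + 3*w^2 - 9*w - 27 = (w - 3)*(w^2 + 6*w + 9) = (w - 3)*(w + 3)*(w + 3)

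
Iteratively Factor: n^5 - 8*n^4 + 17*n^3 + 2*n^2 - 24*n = (n - 2)*(n^4 - 6*n^3 + 5*n^2 + 12*n) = (n - 3)*(n - 2)*(n^3 - 3*n^2 - 4*n) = n*(n - 3)*(n - 2)*(n^2 - 3*n - 4) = n*(n - 3)*(n - 2)*(n + 1)*(n - 4)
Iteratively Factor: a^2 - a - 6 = (a - 3)*(a + 2)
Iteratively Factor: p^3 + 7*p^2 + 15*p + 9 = (p + 3)*(p^2 + 4*p + 3) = (p + 1)*(p + 3)*(p + 3)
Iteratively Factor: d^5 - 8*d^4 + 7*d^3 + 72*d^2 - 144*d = (d - 4)*(d^4 - 4*d^3 - 9*d^2 + 36*d) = (d - 4)*(d + 3)*(d^3 - 7*d^2 + 12*d) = (d - 4)*(d - 3)*(d + 3)*(d^2 - 4*d) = d*(d - 4)*(d - 3)*(d + 3)*(d - 4)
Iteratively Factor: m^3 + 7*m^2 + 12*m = (m)*(m^2 + 7*m + 12) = m*(m + 4)*(m + 3)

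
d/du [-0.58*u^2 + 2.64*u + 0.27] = 2.64 - 1.16*u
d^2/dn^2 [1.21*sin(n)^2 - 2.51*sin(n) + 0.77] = 2.51*sin(n) + 2.42*cos(2*n)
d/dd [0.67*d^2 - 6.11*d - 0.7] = 1.34*d - 6.11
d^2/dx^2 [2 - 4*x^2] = -8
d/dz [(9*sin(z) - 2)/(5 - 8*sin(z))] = 29*cos(z)/(8*sin(z) - 5)^2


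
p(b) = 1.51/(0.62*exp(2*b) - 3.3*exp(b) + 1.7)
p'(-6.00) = 0.00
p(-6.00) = 0.89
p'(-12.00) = 0.00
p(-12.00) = 0.89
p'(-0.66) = 81.05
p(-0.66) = 9.44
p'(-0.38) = 35.57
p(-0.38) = -5.66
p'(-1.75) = 0.62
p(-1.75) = 1.32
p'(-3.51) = 0.06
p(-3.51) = 0.94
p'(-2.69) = 0.15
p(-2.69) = 1.02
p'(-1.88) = 0.49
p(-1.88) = 1.25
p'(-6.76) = 0.00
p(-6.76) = 0.89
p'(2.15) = -0.26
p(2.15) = 0.08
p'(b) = 1.51*(-1.24*exp(2*b) + 3.3*exp(b))/(0.62*exp(2*b) - 3.3*exp(b) + 1.7)^2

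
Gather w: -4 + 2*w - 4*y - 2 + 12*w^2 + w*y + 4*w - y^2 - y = 12*w^2 + w*(y + 6) - y^2 - 5*y - 6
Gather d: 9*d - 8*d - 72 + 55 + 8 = d - 9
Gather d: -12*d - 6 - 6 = -12*d - 12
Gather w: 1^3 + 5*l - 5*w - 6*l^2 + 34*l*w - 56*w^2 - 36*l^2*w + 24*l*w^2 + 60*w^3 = -6*l^2 + 5*l + 60*w^3 + w^2*(24*l - 56) + w*(-36*l^2 + 34*l - 5) + 1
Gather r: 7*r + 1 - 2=7*r - 1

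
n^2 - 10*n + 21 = (n - 7)*(n - 3)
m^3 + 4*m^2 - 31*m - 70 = (m - 5)*(m + 2)*(m + 7)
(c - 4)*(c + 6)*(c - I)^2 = c^4 + 2*c^3 - 2*I*c^3 - 25*c^2 - 4*I*c^2 - 2*c + 48*I*c + 24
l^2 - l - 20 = (l - 5)*(l + 4)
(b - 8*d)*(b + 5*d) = b^2 - 3*b*d - 40*d^2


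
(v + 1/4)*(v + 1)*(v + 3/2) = v^3 + 11*v^2/4 + 17*v/8 + 3/8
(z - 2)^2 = z^2 - 4*z + 4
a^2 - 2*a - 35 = (a - 7)*(a + 5)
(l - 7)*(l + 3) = l^2 - 4*l - 21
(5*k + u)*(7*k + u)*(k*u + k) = 35*k^3*u + 35*k^3 + 12*k^2*u^2 + 12*k^2*u + k*u^3 + k*u^2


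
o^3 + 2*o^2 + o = o*(o + 1)^2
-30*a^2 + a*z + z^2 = (-5*a + z)*(6*a + z)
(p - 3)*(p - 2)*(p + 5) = p^3 - 19*p + 30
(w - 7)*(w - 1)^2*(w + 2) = w^4 - 7*w^3 - 3*w^2 + 23*w - 14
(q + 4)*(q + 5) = q^2 + 9*q + 20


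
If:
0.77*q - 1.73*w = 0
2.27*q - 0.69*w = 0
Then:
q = 0.00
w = 0.00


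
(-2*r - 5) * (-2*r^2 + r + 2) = 4*r^3 + 8*r^2 - 9*r - 10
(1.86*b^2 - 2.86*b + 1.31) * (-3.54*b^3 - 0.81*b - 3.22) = -6.5844*b^5 + 10.1244*b^4 - 6.144*b^3 - 3.6726*b^2 + 8.1481*b - 4.2182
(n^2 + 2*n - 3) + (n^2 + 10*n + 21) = 2*n^2 + 12*n + 18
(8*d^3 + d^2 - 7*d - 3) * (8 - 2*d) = -16*d^4 + 62*d^3 + 22*d^2 - 50*d - 24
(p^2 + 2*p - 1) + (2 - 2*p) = p^2 + 1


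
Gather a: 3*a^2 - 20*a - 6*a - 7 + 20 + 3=3*a^2 - 26*a + 16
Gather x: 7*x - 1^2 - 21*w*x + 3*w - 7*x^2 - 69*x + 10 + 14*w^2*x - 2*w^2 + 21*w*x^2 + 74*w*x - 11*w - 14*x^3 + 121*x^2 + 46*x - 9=-2*w^2 - 8*w - 14*x^3 + x^2*(21*w + 114) + x*(14*w^2 + 53*w - 16)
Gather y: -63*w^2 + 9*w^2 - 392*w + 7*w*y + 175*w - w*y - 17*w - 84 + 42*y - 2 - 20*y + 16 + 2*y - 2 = -54*w^2 - 234*w + y*(6*w + 24) - 72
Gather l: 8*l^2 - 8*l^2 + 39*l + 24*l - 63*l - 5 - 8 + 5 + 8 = 0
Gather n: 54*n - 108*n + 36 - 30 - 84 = -54*n - 78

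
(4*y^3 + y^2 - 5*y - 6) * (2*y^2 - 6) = 8*y^5 + 2*y^4 - 34*y^3 - 18*y^2 + 30*y + 36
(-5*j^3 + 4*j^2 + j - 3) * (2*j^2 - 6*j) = -10*j^5 + 38*j^4 - 22*j^3 - 12*j^2 + 18*j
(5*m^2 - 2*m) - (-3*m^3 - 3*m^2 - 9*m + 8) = 3*m^3 + 8*m^2 + 7*m - 8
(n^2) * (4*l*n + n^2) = 4*l*n^3 + n^4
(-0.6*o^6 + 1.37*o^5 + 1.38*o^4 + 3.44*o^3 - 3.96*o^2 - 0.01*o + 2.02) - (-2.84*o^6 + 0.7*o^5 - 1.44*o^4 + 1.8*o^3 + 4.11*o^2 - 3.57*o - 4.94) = 2.24*o^6 + 0.67*o^5 + 2.82*o^4 + 1.64*o^3 - 8.07*o^2 + 3.56*o + 6.96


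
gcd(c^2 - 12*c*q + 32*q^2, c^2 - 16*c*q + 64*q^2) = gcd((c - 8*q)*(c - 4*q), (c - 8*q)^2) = -c + 8*q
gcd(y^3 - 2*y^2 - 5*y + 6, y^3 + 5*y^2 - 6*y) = y - 1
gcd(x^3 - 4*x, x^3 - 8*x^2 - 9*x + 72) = 1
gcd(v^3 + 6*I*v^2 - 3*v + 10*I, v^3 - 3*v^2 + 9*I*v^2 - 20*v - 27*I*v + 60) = v + 5*I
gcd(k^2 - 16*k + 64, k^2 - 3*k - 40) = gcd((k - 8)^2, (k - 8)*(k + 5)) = k - 8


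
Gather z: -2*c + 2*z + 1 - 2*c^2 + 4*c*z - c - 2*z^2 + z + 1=-2*c^2 - 3*c - 2*z^2 + z*(4*c + 3) + 2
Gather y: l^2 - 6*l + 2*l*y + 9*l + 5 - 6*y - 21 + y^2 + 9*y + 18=l^2 + 3*l + y^2 + y*(2*l + 3) + 2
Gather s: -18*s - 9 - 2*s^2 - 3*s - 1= -2*s^2 - 21*s - 10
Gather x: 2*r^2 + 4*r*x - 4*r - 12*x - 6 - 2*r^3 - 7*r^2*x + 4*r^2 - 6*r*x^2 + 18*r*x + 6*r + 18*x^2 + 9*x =-2*r^3 + 6*r^2 + 2*r + x^2*(18 - 6*r) + x*(-7*r^2 + 22*r - 3) - 6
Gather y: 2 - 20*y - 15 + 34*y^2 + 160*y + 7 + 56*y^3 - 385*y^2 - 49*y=56*y^3 - 351*y^2 + 91*y - 6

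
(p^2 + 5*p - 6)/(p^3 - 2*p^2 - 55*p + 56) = (p + 6)/(p^2 - p - 56)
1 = 1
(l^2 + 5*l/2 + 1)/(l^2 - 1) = (l^2 + 5*l/2 + 1)/(l^2 - 1)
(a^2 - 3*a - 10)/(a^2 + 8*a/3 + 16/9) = 9*(a^2 - 3*a - 10)/(9*a^2 + 24*a + 16)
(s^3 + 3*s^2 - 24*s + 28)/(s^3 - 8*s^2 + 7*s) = (s^3 + 3*s^2 - 24*s + 28)/(s*(s^2 - 8*s + 7))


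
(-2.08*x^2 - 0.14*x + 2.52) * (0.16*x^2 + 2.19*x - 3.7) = -0.3328*x^4 - 4.5776*x^3 + 7.7926*x^2 + 6.0368*x - 9.324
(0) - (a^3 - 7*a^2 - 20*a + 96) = -a^3 + 7*a^2 + 20*a - 96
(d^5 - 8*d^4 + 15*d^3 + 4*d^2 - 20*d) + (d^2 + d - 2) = d^5 - 8*d^4 + 15*d^3 + 5*d^2 - 19*d - 2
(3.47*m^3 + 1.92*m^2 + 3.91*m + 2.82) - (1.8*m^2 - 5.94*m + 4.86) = 3.47*m^3 + 0.12*m^2 + 9.85*m - 2.04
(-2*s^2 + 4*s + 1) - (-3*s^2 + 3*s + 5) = s^2 + s - 4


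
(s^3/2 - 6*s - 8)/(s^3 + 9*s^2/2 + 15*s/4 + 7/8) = 4*(s^3 - 12*s - 16)/(8*s^3 + 36*s^2 + 30*s + 7)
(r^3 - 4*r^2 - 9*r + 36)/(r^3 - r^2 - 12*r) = (r - 3)/r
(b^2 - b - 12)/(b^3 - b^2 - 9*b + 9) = (b - 4)/(b^2 - 4*b + 3)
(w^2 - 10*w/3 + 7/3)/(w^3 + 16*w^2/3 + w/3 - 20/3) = (3*w - 7)/(3*w^2 + 19*w + 20)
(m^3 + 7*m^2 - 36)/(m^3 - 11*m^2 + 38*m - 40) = (m^2 + 9*m + 18)/(m^2 - 9*m + 20)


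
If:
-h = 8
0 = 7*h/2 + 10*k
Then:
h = -8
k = 14/5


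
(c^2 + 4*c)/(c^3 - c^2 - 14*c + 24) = c/(c^2 - 5*c + 6)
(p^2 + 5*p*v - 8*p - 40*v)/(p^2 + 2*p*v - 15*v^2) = (p - 8)/(p - 3*v)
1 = 1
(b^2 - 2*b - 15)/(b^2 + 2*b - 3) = (b - 5)/(b - 1)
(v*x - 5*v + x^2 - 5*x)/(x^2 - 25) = (v + x)/(x + 5)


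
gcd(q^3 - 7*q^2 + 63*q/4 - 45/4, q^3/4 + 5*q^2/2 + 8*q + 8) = 1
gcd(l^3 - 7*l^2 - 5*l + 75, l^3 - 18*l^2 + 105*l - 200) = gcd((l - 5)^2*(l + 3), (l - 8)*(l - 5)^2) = l^2 - 10*l + 25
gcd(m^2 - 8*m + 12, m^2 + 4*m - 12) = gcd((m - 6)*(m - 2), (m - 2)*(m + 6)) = m - 2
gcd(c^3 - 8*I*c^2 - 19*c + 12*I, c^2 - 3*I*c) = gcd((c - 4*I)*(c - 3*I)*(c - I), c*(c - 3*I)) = c - 3*I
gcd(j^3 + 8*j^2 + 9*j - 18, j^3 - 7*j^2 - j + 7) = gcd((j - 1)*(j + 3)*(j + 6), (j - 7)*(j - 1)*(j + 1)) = j - 1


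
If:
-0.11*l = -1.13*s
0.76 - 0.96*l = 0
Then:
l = 0.79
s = 0.08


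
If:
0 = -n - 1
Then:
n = -1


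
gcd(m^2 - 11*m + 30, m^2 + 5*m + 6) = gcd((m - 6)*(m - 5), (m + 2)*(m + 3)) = 1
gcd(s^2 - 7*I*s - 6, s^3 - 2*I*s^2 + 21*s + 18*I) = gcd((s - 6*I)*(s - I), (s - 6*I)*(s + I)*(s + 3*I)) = s - 6*I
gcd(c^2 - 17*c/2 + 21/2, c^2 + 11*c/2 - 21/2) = c - 3/2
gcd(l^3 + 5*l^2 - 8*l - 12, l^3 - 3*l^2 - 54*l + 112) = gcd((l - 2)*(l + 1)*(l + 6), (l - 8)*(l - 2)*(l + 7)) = l - 2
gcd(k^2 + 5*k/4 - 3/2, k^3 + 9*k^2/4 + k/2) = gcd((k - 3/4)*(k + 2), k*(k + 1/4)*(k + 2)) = k + 2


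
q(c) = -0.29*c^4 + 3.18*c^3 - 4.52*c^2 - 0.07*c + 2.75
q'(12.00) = -739.27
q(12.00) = -1167.37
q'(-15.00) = 6197.03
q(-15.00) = -26426.95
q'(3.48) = 35.12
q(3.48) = 39.25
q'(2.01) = 10.88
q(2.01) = 5.44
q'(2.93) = 26.16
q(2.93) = 22.36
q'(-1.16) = 25.06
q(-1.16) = -8.74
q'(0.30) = -1.95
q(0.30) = 2.41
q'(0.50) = -2.35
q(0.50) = 1.96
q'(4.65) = 47.54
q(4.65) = 88.84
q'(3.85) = 40.34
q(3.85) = 53.24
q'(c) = -1.16*c^3 + 9.54*c^2 - 9.04*c - 0.07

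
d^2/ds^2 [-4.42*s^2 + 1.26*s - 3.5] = -8.84000000000000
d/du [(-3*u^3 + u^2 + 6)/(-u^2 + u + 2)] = (u*(2 - 9*u)*(-u^2 + u + 2) + (2*u - 1)*(-3*u^3 + u^2 + 6))/(-u^2 + u + 2)^2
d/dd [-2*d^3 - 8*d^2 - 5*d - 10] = -6*d^2 - 16*d - 5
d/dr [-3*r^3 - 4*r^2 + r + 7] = -9*r^2 - 8*r + 1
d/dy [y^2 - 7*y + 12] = 2*y - 7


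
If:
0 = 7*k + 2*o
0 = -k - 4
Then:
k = -4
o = 14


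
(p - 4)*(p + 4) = p^2 - 16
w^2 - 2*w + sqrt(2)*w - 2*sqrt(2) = (w - 2)*(w + sqrt(2))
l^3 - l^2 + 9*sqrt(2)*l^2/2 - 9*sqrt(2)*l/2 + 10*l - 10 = (l - 1)*(l + 2*sqrt(2))*(l + 5*sqrt(2)/2)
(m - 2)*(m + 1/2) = m^2 - 3*m/2 - 1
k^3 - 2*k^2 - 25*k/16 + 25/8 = (k - 2)*(k - 5/4)*(k + 5/4)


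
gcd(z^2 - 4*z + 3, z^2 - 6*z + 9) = z - 3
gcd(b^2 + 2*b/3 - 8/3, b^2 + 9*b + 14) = b + 2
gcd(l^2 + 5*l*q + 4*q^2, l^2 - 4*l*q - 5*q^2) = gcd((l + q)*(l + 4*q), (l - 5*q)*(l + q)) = l + q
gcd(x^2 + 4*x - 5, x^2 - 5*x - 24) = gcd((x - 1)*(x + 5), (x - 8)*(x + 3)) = 1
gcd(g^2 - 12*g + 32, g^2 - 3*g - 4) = g - 4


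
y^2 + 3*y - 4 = (y - 1)*(y + 4)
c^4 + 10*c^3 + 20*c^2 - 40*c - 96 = (c - 2)*(c + 2)*(c + 4)*(c + 6)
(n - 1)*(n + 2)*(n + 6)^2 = n^4 + 13*n^3 + 46*n^2 + 12*n - 72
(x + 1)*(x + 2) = x^2 + 3*x + 2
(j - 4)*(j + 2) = j^2 - 2*j - 8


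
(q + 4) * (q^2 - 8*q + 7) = q^3 - 4*q^2 - 25*q + 28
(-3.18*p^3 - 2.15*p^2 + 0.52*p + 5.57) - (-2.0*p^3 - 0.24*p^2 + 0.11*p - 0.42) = -1.18*p^3 - 1.91*p^2 + 0.41*p + 5.99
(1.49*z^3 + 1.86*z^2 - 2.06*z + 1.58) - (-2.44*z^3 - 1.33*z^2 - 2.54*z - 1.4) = 3.93*z^3 + 3.19*z^2 + 0.48*z + 2.98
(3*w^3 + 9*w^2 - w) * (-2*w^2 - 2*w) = -6*w^5 - 24*w^4 - 16*w^3 + 2*w^2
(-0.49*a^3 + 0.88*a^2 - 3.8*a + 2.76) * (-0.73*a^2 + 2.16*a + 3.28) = 0.3577*a^5 - 1.7008*a^4 + 3.0676*a^3 - 7.3364*a^2 - 6.5024*a + 9.0528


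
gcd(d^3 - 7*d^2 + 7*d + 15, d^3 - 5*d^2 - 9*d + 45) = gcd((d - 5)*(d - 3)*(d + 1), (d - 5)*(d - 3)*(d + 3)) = d^2 - 8*d + 15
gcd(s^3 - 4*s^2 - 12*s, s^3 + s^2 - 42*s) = s^2 - 6*s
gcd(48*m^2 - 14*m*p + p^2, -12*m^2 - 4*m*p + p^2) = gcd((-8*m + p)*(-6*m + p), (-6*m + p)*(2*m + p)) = -6*m + p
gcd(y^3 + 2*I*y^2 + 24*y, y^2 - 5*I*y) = y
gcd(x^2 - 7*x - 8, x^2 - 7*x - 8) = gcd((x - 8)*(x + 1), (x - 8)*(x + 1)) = x^2 - 7*x - 8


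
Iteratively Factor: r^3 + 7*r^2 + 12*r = (r + 3)*(r^2 + 4*r) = r*(r + 3)*(r + 4)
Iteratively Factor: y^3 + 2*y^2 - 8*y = (y + 4)*(y^2 - 2*y) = (y - 2)*(y + 4)*(y)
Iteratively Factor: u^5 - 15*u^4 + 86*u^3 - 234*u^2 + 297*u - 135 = (u - 3)*(u^4 - 12*u^3 + 50*u^2 - 84*u + 45) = (u - 3)*(u - 1)*(u^3 - 11*u^2 + 39*u - 45) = (u - 3)^2*(u - 1)*(u^2 - 8*u + 15) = (u - 3)^3*(u - 1)*(u - 5)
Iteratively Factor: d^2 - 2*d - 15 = (d + 3)*(d - 5)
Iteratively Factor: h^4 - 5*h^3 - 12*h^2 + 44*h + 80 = (h - 5)*(h^3 - 12*h - 16) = (h - 5)*(h - 4)*(h^2 + 4*h + 4) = (h - 5)*(h - 4)*(h + 2)*(h + 2)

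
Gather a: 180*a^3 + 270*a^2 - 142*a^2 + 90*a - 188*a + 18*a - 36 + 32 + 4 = 180*a^3 + 128*a^2 - 80*a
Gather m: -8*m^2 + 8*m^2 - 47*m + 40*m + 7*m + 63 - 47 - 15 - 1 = 0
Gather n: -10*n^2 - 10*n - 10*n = -10*n^2 - 20*n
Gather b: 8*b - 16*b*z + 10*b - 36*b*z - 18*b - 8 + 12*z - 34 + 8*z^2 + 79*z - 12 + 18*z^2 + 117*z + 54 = -52*b*z + 26*z^2 + 208*z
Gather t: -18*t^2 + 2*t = -18*t^2 + 2*t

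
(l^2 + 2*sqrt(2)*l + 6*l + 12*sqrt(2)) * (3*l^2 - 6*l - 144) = 3*l^4 + 6*sqrt(2)*l^3 + 12*l^3 - 180*l^2 + 24*sqrt(2)*l^2 - 864*l - 360*sqrt(2)*l - 1728*sqrt(2)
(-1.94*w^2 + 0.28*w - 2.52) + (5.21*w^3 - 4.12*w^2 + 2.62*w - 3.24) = 5.21*w^3 - 6.06*w^2 + 2.9*w - 5.76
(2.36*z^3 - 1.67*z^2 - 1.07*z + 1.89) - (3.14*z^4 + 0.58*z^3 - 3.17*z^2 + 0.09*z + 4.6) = -3.14*z^4 + 1.78*z^3 + 1.5*z^2 - 1.16*z - 2.71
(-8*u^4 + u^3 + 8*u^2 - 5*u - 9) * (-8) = 64*u^4 - 8*u^3 - 64*u^2 + 40*u + 72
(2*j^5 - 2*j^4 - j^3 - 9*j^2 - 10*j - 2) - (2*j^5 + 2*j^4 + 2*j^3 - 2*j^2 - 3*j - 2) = -4*j^4 - 3*j^3 - 7*j^2 - 7*j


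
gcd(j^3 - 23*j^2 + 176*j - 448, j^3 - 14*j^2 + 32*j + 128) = j^2 - 16*j + 64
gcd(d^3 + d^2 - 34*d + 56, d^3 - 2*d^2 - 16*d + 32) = d^2 - 6*d + 8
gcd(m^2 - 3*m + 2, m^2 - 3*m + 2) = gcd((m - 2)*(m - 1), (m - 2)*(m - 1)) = m^2 - 3*m + 2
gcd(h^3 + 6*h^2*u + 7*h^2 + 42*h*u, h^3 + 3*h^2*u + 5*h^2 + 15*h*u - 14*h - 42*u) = h + 7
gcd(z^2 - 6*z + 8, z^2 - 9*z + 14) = z - 2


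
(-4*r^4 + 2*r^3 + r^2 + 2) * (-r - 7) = 4*r^5 + 26*r^4 - 15*r^3 - 7*r^2 - 2*r - 14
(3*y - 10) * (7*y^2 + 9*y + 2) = 21*y^3 - 43*y^2 - 84*y - 20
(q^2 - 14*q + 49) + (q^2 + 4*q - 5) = 2*q^2 - 10*q + 44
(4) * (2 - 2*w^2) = 8 - 8*w^2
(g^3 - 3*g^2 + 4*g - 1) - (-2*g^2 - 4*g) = g^3 - g^2 + 8*g - 1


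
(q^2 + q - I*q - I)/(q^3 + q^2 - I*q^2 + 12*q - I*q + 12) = (q - I)/(q^2 - I*q + 12)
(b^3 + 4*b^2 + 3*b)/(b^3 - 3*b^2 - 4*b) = (b + 3)/(b - 4)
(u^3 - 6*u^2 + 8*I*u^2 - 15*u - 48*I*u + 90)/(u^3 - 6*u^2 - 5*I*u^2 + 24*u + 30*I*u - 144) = (u + 5*I)/(u - 8*I)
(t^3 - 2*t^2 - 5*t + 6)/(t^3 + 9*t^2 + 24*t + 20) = (t^2 - 4*t + 3)/(t^2 + 7*t + 10)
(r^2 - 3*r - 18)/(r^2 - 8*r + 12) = (r + 3)/(r - 2)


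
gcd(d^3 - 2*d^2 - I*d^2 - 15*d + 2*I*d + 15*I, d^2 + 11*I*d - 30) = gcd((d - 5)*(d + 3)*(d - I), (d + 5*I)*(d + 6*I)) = 1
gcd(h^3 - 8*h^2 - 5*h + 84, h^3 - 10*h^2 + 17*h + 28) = h^2 - 11*h + 28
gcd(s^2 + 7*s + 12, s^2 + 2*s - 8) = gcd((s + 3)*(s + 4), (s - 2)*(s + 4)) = s + 4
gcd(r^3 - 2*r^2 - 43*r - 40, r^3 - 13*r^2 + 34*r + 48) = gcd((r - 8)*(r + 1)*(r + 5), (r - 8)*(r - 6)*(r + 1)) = r^2 - 7*r - 8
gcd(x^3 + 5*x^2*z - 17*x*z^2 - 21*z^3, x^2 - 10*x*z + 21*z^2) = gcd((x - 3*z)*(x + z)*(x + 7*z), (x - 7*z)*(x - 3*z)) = x - 3*z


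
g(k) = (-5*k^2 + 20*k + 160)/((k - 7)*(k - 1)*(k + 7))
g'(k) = (20 - 10*k)/((k - 7)*(k - 1)*(k + 7)) - (-5*k^2 + 20*k + 160)/((k - 7)*(k - 1)*(k + 7)^2) - (-5*k^2 + 20*k + 160)/((k - 7)*(k - 1)^2*(k + 7)) - (-5*k^2 + 20*k + 160)/((k - 7)^2*(k - 1)*(k + 7)) = 5*(k^4 - 8*k^3 - 43*k^2 - 34*k + 1764)/(k^6 - 2*k^5 - 97*k^4 + 196*k^3 + 2303*k^2 - 4802*k + 2401)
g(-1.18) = 1.25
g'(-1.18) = 0.82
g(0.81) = 18.83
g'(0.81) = 101.01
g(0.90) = 36.10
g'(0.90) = 364.60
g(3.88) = -1.66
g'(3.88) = 0.39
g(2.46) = -2.85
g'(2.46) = 1.70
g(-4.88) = -0.38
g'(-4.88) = 0.55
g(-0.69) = 1.75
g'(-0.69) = 1.32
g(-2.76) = 0.43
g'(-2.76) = 0.36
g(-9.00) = 1.33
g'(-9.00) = 0.54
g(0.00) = 3.27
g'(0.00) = 3.67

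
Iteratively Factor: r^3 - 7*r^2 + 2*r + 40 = (r + 2)*(r^2 - 9*r + 20) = (r - 4)*(r + 2)*(r - 5)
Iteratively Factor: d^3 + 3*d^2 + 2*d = (d + 2)*(d^2 + d) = d*(d + 2)*(d + 1)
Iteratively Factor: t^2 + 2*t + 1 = (t + 1)*(t + 1)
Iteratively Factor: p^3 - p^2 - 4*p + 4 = (p - 2)*(p^2 + p - 2) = (p - 2)*(p - 1)*(p + 2)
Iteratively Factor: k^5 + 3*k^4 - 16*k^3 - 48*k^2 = (k + 3)*(k^4 - 16*k^2) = (k - 4)*(k + 3)*(k^3 + 4*k^2) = (k - 4)*(k + 3)*(k + 4)*(k^2) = k*(k - 4)*(k + 3)*(k + 4)*(k)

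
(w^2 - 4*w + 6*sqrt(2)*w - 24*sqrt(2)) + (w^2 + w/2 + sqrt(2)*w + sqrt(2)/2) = 2*w^2 - 7*w/2 + 7*sqrt(2)*w - 47*sqrt(2)/2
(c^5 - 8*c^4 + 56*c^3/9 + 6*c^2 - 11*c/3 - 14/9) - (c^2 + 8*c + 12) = c^5 - 8*c^4 + 56*c^3/9 + 5*c^2 - 35*c/3 - 122/9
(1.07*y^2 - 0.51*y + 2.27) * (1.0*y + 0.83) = 1.07*y^3 + 0.3781*y^2 + 1.8467*y + 1.8841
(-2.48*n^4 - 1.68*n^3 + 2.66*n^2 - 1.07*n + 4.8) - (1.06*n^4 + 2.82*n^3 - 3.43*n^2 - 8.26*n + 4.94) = -3.54*n^4 - 4.5*n^3 + 6.09*n^2 + 7.19*n - 0.140000000000001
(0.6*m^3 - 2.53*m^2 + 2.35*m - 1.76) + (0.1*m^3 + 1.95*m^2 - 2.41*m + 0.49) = 0.7*m^3 - 0.58*m^2 - 0.0600000000000001*m - 1.27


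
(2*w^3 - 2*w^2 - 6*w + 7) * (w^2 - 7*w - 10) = 2*w^5 - 16*w^4 - 12*w^3 + 69*w^2 + 11*w - 70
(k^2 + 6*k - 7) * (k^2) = k^4 + 6*k^3 - 7*k^2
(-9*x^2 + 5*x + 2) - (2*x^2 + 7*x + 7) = -11*x^2 - 2*x - 5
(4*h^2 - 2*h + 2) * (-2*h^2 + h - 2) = -8*h^4 + 8*h^3 - 14*h^2 + 6*h - 4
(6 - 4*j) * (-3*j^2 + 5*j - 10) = 12*j^3 - 38*j^2 + 70*j - 60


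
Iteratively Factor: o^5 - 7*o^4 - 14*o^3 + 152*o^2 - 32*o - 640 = (o + 4)*(o^4 - 11*o^3 + 30*o^2 + 32*o - 160) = (o - 4)*(o + 4)*(o^3 - 7*o^2 + 2*o + 40) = (o - 4)^2*(o + 4)*(o^2 - 3*o - 10) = (o - 5)*(o - 4)^2*(o + 4)*(o + 2)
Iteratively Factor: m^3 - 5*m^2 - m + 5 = (m - 5)*(m^2 - 1) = (m - 5)*(m - 1)*(m + 1)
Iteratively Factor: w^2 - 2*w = (w)*(w - 2)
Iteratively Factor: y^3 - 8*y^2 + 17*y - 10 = (y - 1)*(y^2 - 7*y + 10) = (y - 5)*(y - 1)*(y - 2)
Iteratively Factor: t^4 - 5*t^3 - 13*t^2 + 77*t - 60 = (t + 4)*(t^3 - 9*t^2 + 23*t - 15) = (t - 3)*(t + 4)*(t^2 - 6*t + 5) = (t - 5)*(t - 3)*(t + 4)*(t - 1)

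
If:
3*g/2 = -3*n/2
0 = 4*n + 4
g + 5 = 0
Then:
No Solution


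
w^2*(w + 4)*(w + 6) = w^4 + 10*w^3 + 24*w^2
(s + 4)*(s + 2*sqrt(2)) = s^2 + 2*sqrt(2)*s + 4*s + 8*sqrt(2)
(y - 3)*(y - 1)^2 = y^3 - 5*y^2 + 7*y - 3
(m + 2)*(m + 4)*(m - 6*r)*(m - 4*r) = m^4 - 10*m^3*r + 6*m^3 + 24*m^2*r^2 - 60*m^2*r + 8*m^2 + 144*m*r^2 - 80*m*r + 192*r^2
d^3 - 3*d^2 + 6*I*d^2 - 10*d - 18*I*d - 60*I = (d - 5)*(d + 2)*(d + 6*I)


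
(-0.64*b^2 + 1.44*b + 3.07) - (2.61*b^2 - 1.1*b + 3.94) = -3.25*b^2 + 2.54*b - 0.87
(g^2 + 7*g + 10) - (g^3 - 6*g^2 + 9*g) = -g^3 + 7*g^2 - 2*g + 10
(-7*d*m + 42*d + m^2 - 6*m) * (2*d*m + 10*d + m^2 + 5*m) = -14*d^2*m^2 + 14*d^2*m + 420*d^2 - 5*d*m^3 + 5*d*m^2 + 150*d*m + m^4 - m^3 - 30*m^2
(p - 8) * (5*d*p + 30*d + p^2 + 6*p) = 5*d*p^2 - 10*d*p - 240*d + p^3 - 2*p^2 - 48*p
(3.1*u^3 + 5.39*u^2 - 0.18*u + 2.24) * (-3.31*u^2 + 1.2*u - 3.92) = -10.261*u^5 - 14.1209*u^4 - 5.0882*u^3 - 28.7592*u^2 + 3.3936*u - 8.7808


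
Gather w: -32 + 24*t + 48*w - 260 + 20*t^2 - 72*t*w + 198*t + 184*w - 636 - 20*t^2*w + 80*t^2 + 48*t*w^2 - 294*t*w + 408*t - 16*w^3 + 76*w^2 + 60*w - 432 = 100*t^2 + 630*t - 16*w^3 + w^2*(48*t + 76) + w*(-20*t^2 - 366*t + 292) - 1360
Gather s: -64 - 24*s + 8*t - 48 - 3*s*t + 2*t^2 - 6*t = s*(-3*t - 24) + 2*t^2 + 2*t - 112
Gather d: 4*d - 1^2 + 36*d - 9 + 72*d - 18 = 112*d - 28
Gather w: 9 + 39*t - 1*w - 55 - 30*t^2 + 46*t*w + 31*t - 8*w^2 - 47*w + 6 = -30*t^2 + 70*t - 8*w^2 + w*(46*t - 48) - 40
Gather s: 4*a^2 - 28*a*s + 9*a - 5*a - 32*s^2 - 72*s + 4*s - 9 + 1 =4*a^2 + 4*a - 32*s^2 + s*(-28*a - 68) - 8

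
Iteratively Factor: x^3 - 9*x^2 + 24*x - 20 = (x - 2)*(x^2 - 7*x + 10) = (x - 5)*(x - 2)*(x - 2)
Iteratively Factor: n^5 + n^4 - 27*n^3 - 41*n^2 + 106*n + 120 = (n + 1)*(n^4 - 27*n^2 - 14*n + 120) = (n + 1)*(n + 4)*(n^3 - 4*n^2 - 11*n + 30) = (n + 1)*(n + 3)*(n + 4)*(n^2 - 7*n + 10) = (n - 5)*(n + 1)*(n + 3)*(n + 4)*(n - 2)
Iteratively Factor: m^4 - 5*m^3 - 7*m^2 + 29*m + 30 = (m + 2)*(m^3 - 7*m^2 + 7*m + 15) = (m - 3)*(m + 2)*(m^2 - 4*m - 5) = (m - 5)*(m - 3)*(m + 2)*(m + 1)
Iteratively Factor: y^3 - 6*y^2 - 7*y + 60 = (y + 3)*(y^2 - 9*y + 20) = (y - 4)*(y + 3)*(y - 5)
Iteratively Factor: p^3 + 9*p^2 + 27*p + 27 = (p + 3)*(p^2 + 6*p + 9) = (p + 3)^2*(p + 3)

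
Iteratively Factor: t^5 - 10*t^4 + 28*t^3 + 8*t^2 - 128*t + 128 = (t - 4)*(t^4 - 6*t^3 + 4*t^2 + 24*t - 32) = (t - 4)*(t + 2)*(t^3 - 8*t^2 + 20*t - 16) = (t - 4)*(t - 2)*(t + 2)*(t^2 - 6*t + 8) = (t - 4)*(t - 2)^2*(t + 2)*(t - 4)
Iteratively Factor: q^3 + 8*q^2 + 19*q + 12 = (q + 3)*(q^2 + 5*q + 4) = (q + 3)*(q + 4)*(q + 1)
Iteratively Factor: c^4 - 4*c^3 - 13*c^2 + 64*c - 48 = (c - 4)*(c^3 - 13*c + 12) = (c - 4)*(c - 3)*(c^2 + 3*c - 4) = (c - 4)*(c - 3)*(c + 4)*(c - 1)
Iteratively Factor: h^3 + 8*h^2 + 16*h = (h)*(h^2 + 8*h + 16) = h*(h + 4)*(h + 4)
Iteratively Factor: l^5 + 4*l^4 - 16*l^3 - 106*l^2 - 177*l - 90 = (l - 5)*(l^4 + 9*l^3 + 29*l^2 + 39*l + 18) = (l - 5)*(l + 3)*(l^3 + 6*l^2 + 11*l + 6) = (l - 5)*(l + 3)^2*(l^2 + 3*l + 2) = (l - 5)*(l + 1)*(l + 3)^2*(l + 2)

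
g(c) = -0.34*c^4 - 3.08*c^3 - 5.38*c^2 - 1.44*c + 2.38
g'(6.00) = -692.40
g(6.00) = -1305.86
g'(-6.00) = 24.24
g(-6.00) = 41.98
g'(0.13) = -3.00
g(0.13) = 2.10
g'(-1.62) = -2.48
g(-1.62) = 1.35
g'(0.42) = -7.69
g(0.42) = 0.59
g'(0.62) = -11.99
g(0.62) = -1.37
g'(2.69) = -123.72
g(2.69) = -118.18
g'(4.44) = -350.41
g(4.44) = -511.79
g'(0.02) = -1.66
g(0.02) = 2.35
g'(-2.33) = -9.33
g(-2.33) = 5.47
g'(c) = -1.36*c^3 - 9.24*c^2 - 10.76*c - 1.44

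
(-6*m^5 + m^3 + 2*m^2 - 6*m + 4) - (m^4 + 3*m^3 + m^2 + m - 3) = -6*m^5 - m^4 - 2*m^3 + m^2 - 7*m + 7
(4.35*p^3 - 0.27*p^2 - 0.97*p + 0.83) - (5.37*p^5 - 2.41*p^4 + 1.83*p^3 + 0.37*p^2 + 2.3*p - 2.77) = -5.37*p^5 + 2.41*p^4 + 2.52*p^3 - 0.64*p^2 - 3.27*p + 3.6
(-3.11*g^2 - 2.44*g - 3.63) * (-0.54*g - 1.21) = 1.6794*g^3 + 5.0807*g^2 + 4.9126*g + 4.3923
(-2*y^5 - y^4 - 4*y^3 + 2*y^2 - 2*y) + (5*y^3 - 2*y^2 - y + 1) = -2*y^5 - y^4 + y^3 - 3*y + 1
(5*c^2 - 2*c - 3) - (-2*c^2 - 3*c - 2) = 7*c^2 + c - 1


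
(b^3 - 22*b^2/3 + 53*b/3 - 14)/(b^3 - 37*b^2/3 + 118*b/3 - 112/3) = (b - 3)/(b - 8)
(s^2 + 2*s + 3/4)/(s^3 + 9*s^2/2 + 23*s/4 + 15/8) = 2/(2*s + 5)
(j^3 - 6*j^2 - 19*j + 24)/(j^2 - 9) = (j^2 - 9*j + 8)/(j - 3)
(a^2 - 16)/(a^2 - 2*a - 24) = (a - 4)/(a - 6)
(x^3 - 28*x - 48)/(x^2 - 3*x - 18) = (x^2 + 6*x + 8)/(x + 3)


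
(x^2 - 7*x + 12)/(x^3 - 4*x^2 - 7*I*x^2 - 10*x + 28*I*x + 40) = (x - 3)/(x^2 - 7*I*x - 10)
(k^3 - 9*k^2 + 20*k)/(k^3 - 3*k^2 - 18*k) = (-k^2 + 9*k - 20)/(-k^2 + 3*k + 18)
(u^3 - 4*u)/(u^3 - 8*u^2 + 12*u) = (u + 2)/(u - 6)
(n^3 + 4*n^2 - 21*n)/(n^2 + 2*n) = (n^2 + 4*n - 21)/(n + 2)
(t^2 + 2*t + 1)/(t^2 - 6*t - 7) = (t + 1)/(t - 7)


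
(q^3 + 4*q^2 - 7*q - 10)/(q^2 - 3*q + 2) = (q^2 + 6*q + 5)/(q - 1)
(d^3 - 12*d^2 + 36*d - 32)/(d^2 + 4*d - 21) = (d^3 - 12*d^2 + 36*d - 32)/(d^2 + 4*d - 21)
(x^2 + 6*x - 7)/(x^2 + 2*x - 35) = (x - 1)/(x - 5)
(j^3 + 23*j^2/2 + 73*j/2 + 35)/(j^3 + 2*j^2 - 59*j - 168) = (j^2 + 9*j/2 + 5)/(j^2 - 5*j - 24)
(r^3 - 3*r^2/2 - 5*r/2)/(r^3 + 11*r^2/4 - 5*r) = 2*(2*r^2 - 3*r - 5)/(4*r^2 + 11*r - 20)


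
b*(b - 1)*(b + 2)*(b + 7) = b^4 + 8*b^3 + 5*b^2 - 14*b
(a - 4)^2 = a^2 - 8*a + 16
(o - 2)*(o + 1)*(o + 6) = o^3 + 5*o^2 - 8*o - 12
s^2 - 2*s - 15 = (s - 5)*(s + 3)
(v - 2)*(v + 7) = v^2 + 5*v - 14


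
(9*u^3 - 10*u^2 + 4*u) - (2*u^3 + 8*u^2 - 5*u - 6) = 7*u^3 - 18*u^2 + 9*u + 6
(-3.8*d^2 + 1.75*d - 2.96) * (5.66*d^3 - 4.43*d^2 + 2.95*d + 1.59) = -21.508*d^5 + 26.739*d^4 - 35.7161*d^3 + 12.2333*d^2 - 5.9495*d - 4.7064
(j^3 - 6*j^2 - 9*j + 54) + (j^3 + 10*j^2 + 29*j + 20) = 2*j^3 + 4*j^2 + 20*j + 74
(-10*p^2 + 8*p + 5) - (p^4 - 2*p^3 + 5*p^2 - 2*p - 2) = -p^4 + 2*p^3 - 15*p^2 + 10*p + 7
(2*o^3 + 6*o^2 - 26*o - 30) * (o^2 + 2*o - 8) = 2*o^5 + 10*o^4 - 30*o^3 - 130*o^2 + 148*o + 240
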